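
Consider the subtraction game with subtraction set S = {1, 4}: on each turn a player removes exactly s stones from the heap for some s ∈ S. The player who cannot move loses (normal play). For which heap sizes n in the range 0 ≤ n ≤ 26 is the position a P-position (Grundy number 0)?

G(0) = 0
G(1) = mex{0} = 1
G(2) = mex{1} = 0
G(3) = mex{0} = 1
G(4) = mex{1,0} = 2
G(5) = mex{2,1} = 0
G(6) = mex{0,0} = 1
G(7) = mex{1,1} = 0
G(8) = mex{0,2} = 1
G(9) = mex{1,0} = 2
G(10) = mex{2,1} = 0
G(11) = mex{0,0} = 1
G(12) = mex{1,1} = 0
G(13) = mex{0,2} = 1
G(14) = mex{1,0} = 2
G(15) = mex{2,1} = 0
G(16) = mex{0,0} = 1
G(17) = mex{1,1} = 0
G(18) = mex{0,2} = 1
G(19) = mex{1,0} = 2
G(20) = mex{2,1} = 0
G(21) = mex{0,0} = 1
G(22) = mex{1,1} = 0
G(23) = mex{0,2} = 1
G(24) = mex{1,0} = 2
G(25) = mex{2,1} = 0
G(26) = mex{0,0} = 1
P-positions are exactly the n with G(n) = 0.

0, 2, 5, 7, 10, 12, 15, 17, 20, 22, 25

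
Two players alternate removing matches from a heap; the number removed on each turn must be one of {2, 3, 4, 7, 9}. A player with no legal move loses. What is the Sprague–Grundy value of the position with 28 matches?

0

n :  0  1  2  3  4  5  6  7  8  9 10 11 12 13 14 15 16 17 18 19 20 21 22 23 24 25 26 27 28
G :  0  0  1  1  2  2  0  3  1  4  2  0  0  1  1  2  2  0  3  1  4  2  0  0  1  1  2  2  0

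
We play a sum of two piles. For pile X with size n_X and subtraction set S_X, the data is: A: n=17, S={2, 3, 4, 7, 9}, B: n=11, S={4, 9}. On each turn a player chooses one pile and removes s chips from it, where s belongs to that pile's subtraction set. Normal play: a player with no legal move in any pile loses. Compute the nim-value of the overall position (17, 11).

2

Pile A, S = {2, 3, 4, 7, 9}:
n :  0  1  2  3  4  5  6  7  8  9 10 11 12 13 14 15 16 17
G :  0  0  1  1  2  2  0  3  1  4  2  0  0  1  1  2  2  0
G_A(17) = 0.
Pile B, S = {4, 9}:
G(0) = 0
G(1) = mex{} = 0
G(2) = mex{} = 0
G(3) = mex{} = 0
G(4) = mex{0} = 1
G(5) = mex{0} = 1
G(6) = mex{0} = 1
G(7) = mex{0} = 1
G(8) = mex{1} = 0
G(9) = mex{1,0} = 2
G(10) = mex{1,0} = 2
G(11) = mex{1,0} = 2
G_B(11) = 2.
Combined Grundy value = 0 ⊕ 2 = 2.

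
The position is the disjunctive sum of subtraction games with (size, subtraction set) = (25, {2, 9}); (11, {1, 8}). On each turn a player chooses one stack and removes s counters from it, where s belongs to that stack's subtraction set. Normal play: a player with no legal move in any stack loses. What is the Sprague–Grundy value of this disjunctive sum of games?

Stack A, S = {2, 9}:
G(0) = 0
G(1) = mex{} = 0
G(2) = mex{0} = 1
G(3) = mex{0} = 1
G(4) = mex{1} = 0
G(5) = mex{1} = 0
G(6) = mex{0} = 1
G(7) = mex{0} = 1
G(8) = mex{1} = 0
G(9) = mex{1,0} = 2
G(10) = mex{0,0} = 1
G(11) = mex{2,1} = 0
G(12) = mex{1,1} = 0
G(13) = mex{0,0} = 1
G(14) = mex{0,0} = 1
G(15) = mex{1,1} = 0
G(16) = mex{1,1} = 0
G(17) = mex{0,0} = 1
G(18) = mex{0,2} = 1
G(19) = mex{1,1} = 0
G(20) = mex{1,0} = 2
G(21) = mex{0,0} = 1
G(22) = mex{2,1} = 0
G(23) = mex{1,1} = 0
G(24) = mex{0,0} = 1
G(25) = mex{0,0} = 1
G_A(25) = 1.
Stack B, S = {1, 8}:
G(0) = 0
G(1) = mex{0} = 1
G(2) = mex{1} = 0
G(3) = mex{0} = 1
G(4) = mex{1} = 0
G(5) = mex{0} = 1
G(6) = mex{1} = 0
G(7) = mex{0} = 1
G(8) = mex{1,0} = 2
G(9) = mex{2,1} = 0
G(10) = mex{0,0} = 1
G(11) = mex{1,1} = 0
G_B(11) = 0.
Combined Grundy value = 1 ⊕ 0 = 1.

1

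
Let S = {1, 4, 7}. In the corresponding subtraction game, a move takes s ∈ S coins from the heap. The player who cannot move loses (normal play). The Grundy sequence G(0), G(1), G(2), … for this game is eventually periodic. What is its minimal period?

8

G(0) = 0
G(1) = mex{0} = 1
G(2) = mex{1} = 0
G(3) = mex{0} = 1
G(4) = mex{1,0} = 2
G(5) = mex{2,1} = 0
G(6) = mex{0,0} = 1
G(7) = mex{1,1,0} = 2
G(8) = mex{2,2,1} = 0
G(9) = mex{0,0,0} = 1
G(10) = mex{1,1,1} = 0
G(11) = mex{0,2,2} = 1
G(12) = mex{1,0,0} = 2
G(13) = mex{2,1,1} = 0
G(14) = mex{0,0,2} = 1
G(15) = mex{1,1,0} = 2
G(16) = mex{2,2,1} = 0
G(17) = mex{0,0,0} = 1
G(n+8) = G(n) holds for n = 0,…,6 (a full window of length max(S) = 7), so the sequence is purely periodic with period 8.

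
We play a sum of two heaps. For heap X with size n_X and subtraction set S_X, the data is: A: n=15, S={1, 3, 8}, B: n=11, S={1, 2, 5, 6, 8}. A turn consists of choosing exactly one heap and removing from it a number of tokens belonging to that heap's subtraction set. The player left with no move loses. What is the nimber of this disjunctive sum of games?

1

Heap A, S = {1, 3, 8}:
G(0) = 0
G(1) = mex{0} = 1
G(2) = mex{1} = 0
G(3) = mex{0,0} = 1
G(4) = mex{1,1} = 0
G(5) = mex{0,0} = 1
G(6) = mex{1,1} = 0
G(7) = mex{0,0} = 1
G(8) = mex{1,1,0} = 2
G(9) = mex{2,0,1} = 3
G(10) = mex{3,1,0} = 2
G(11) = mex{2,2,1} = 0
G(12) = mex{0,3,0} = 1
G(13) = mex{1,2,1} = 0
G(14) = mex{0,0,0} = 1
G(15) = mex{1,1,1} = 0
G_A(15) = 0.
Heap B, S = {1, 2, 5, 6, 8}:
n :  0  1  2  3  4  5  6  7  8  9 10 11
G :  0  1  2  0  1  2  3  0  1  2  0  1
G_B(11) = 1.
Combined Grundy value = 0 ⊕ 1 = 1.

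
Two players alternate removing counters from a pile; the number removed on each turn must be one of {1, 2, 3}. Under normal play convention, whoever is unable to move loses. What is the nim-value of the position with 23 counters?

n :  0  1  2  3  4  5  6  7  8  9 10 11 12 13 14 15 16 17 18 19 20 21 22 23
G :  0  1  2  3  0  1  2  3  0  1  2  3  0  1  2  3  0  1  2  3  0  1  2  3

3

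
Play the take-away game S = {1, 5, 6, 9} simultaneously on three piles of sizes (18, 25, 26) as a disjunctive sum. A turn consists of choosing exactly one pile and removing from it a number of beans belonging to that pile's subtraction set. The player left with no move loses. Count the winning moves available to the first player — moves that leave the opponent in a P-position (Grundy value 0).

4

All piles use S = {1, 5, 6, 9}:
G(0) = 0
G(1) = mex{0} = 1
G(2) = mex{1} = 0
G(3) = mex{0} = 1
G(4) = mex{1} = 0
G(5) = mex{0,0} = 1
G(6) = mex{1,1,0} = 2
G(7) = mex{2,0,1} = 3
G(8) = mex{3,1,0} = 2
G(9) = mex{2,0,1,0} = 3
G(10) = mex{3,1,0,1} = 2
G(11) = mex{2,2,1,0} = 3
G(12) = mex{3,3,2,1} = 0
G(13) = mex{0,2,3,0} = 1
G(14) = mex{1,3,2,1} = 0
G(15) = mex{0,2,3,2} = 1
G(16) = mex{1,3,2,3} = 0
G(17) = mex{0,0,3,2} = 1
G(18) = mex{1,1,0,3} = 2
G(19) = mex{2,0,1,2} = 3
G(20) = mex{3,1,0,3} = 2
G(21) = mex{2,0,1,0} = 3
G(22) = mex{3,1,0,1} = 2
G(23) = mex{2,2,1,0} = 3
G(24) = mex{3,3,2,1} = 0
G(25) = mex{0,2,3,0} = 1
G(26) = mex{1,3,2,1} = 0
Pile A: G(18) = 2.
Pile B: G(25) = 1.
Pile C: G(26) = 0.
Combined Grundy value = 2 ⊕ 1 ⊕ 0 = 3.
A winning move leaves total XOR = 0, i.e. changes one component's Grundy value g to g ⊕ X where X is the current total.
Pile A: need g' = 2⊕3 = 1. Options: 18−1→G=1, 18−5→G=1, 18−6→G=0, 18−9→G=3. Hits: 2.
Pile B: need g' = 1⊕3 = 2. Options: 25−1→G=0, 25−5→G=2, 25−6→G=3, 25−9→G=0. Hits: 1.
Pile C: need g' = 0⊕3 = 3. Options: 26−1→G=1, 26−5→G=3, 26−6→G=2, 26−9→G=1. Hits: 1.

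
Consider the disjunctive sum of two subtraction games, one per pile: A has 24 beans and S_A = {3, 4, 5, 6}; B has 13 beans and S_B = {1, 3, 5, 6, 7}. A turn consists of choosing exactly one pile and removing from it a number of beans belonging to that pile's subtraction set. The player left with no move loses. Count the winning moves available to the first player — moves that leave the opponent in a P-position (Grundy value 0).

4

Pile A, S = {3, 4, 5, 6}:
n :  0  1  2  3  4  5  6  7  8  9 10 11 12 13 14 15 16 17 18 19 20 21 22 23 24
G :  0  0  0  1  1  1  2  2  2  0  0  0  1  1  1  2  2  2  0  0  0  1  1  1  2
G_A(24) = 2.
Pile B, S = {1, 3, 5, 6, 7}:
n :  0  1  2  3  4  5  6  7  8  9 10 11 12 13
G :  0  1  0  1  0  1  2  3  2  3  2  3  0  1
G_B(13) = 1.
Combined Grundy value = 2 ⊕ 1 = 3.
A winning move leaves total XOR = 0, i.e. changes one component's Grundy value g to g ⊕ X where X is the current total.
Pile A: need g' = 2⊕3 = 1. Options: 24−3→G=1, 24−4→G=0, 24−5→G=0, 24−6→G=0. Hits: 1.
Pile B: need g' = 1⊕3 = 2. Options: 13−1→G=0, 13−3→G=2, 13−5→G=2, 13−6→G=3, 13−7→G=2. Hits: 3.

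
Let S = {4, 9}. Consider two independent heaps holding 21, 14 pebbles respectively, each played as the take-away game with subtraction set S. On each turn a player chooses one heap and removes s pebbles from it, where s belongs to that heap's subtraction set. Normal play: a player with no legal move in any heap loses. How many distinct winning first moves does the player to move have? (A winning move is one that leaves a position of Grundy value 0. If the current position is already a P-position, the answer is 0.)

0

All heaps use S = {4, 9}:
n :  0  1  2  3  4  5  6  7  8  9 10 11 12 13 14 15 16 17 18 19 20 21
G :  0  0  0  0  1  1  1  1  0  2  2  2  1  0  0  0  0  1  1  1  1  0
Heap A: G(21) = 0.
Heap B: G(14) = 0.
Combined Grundy value = 0 ⊕ 0 = 0.
A winning move leaves total XOR = 0, i.e. changes one component's Grundy value g to g ⊕ X where X is the current total.
Heap A: target g' = 0⊕0 = 0, but every legal move changes the Grundy value (mex property), so 0 moves.
Heap B: target g' = 0⊕0 = 0, but every legal move changes the Grundy value (mex property), so 0 moves.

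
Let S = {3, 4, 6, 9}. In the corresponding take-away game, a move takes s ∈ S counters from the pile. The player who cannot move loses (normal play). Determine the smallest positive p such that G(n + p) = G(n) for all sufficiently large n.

G(0) = 0
G(1) = mex{} = 0
G(2) = mex{} = 0
G(3) = mex{0} = 1
G(4) = mex{0,0} = 1
G(5) = mex{0,0} = 1
G(6) = mex{1,0,0} = 2
G(7) = mex{1,1,0} = 2
G(8) = mex{1,1,0} = 2
G(9) = mex{2,1,1,0} = 3
G(10) = mex{2,2,1,0} = 3
G(11) = mex{2,2,1,0} = 3
G(12) = mex{3,2,2,1} = 0
G(13) = mex{3,3,2,1} = 0
G(14) = mex{3,3,2,1} = 0
G(15) = mex{0,3,3,2} = 1
G(16) = mex{0,0,3,2} = 1
G(17) = mex{0,0,3,2} = 1
G(18) = mex{1,0,0,3} = 2
G(19) = mex{1,1,0,3} = 2
G(20) = mex{1,1,0,3} = 2
G(21) = mex{2,1,1,0} = 3
G(22) = mex{2,2,1,0} = 3
G(23) = mex{2,2,1,0} = 3
G(24) = mex{3,2,2,1} = 0
G(25) = mex{3,3,2,1} = 0
G(n+12) = G(n) holds for n = 0,…,8 (a full window of length max(S) = 9), so the sequence is purely periodic with period 12.

12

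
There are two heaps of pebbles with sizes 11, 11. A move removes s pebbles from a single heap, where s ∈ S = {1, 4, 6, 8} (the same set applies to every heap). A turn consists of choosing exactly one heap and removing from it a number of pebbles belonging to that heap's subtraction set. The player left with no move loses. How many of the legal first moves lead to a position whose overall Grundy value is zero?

All heaps use S = {1, 4, 6, 8}:
n :  0  1  2  3  4  5  6  7  8  9 10 11
G :  0  1  0  1  2  0  1  0  1  2  3  2
Heap A: G(11) = 2.
Heap B: G(11) = 2.
Combined Grundy value = 2 ⊕ 2 = 0.
A winning move leaves total XOR = 0, i.e. changes one component's Grundy value g to g ⊕ X where X is the current total.
Heap A: target g' = 2⊕0 = 2, but every legal move changes the Grundy value (mex property), so 0 moves.
Heap B: target g' = 2⊕0 = 2, but every legal move changes the Grundy value (mex property), so 0 moves.

0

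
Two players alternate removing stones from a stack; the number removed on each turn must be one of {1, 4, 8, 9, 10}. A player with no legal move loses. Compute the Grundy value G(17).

3

n :  0  1  2  3  4  5  6  7  8  9 10 11 12 13 14 15 16 17
G :  0  1  0  1  2  0  1  0  1  2  3  2  3  4  5  3  2  3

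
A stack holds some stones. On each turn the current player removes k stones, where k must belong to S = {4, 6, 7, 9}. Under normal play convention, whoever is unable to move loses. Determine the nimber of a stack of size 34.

2

n :  0  1  2  3  4  5  6  7  8  9 10 11 12 13 14 15 16 17 18 19 20 21 22 23 24 25 26 27 28 29 30 31 32 33 34
G :  0  0  0  0  1  1  1  1  2  2  2  2  3  0  0  0  0  1  1  1  1  2  2  2  2  3  0  0  0  0  1  1  1  1  2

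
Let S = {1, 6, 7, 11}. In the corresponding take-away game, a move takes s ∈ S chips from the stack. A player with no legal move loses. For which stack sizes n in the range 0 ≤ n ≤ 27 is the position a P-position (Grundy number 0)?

0, 2, 4, 12, 14, 16, 24, 26

n :  0  1  2  3  4  5  6  7  8  9 10 11 12 13 14 15 16 17 18 19 20 21 22 23 24 25 26 27
G :  0  1  0  1  0  1  2  3  2  3  2  3  0  1  0  1  0  1  2  3  2  3  2  3  0  1  0  1
P-positions are exactly the n with G(n) = 0.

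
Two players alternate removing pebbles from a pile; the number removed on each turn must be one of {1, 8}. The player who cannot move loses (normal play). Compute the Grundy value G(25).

1

G(0) = 0
G(1) = mex{0} = 1
G(2) = mex{1} = 0
G(3) = mex{0} = 1
G(4) = mex{1} = 0
G(5) = mex{0} = 1
G(6) = mex{1} = 0
G(7) = mex{0} = 1
G(8) = mex{1,0} = 2
G(9) = mex{2,1} = 0
G(10) = mex{0,0} = 1
G(11) = mex{1,1} = 0
G(12) = mex{0,0} = 1
G(13) = mex{1,1} = 0
G(14) = mex{0,0} = 1
G(15) = mex{1,1} = 0
G(16) = mex{0,2} = 1
G(17) = mex{1,0} = 2
G(18) = mex{2,1} = 0
G(19) = mex{0,0} = 1
G(20) = mex{1,1} = 0
G(21) = mex{0,0} = 1
G(22) = mex{1,1} = 0
G(23) = mex{0,0} = 1
G(24) = mex{1,1} = 0
G(25) = mex{0,2} = 1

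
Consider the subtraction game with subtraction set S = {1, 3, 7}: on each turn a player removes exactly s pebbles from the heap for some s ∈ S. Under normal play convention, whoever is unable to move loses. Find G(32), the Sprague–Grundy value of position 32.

n :  0  1  2  3  4  5  6  7  8  9 10 11 12 13 14 15 16 17 18 19 20 21 22 23 24 25 26 27 28 29 30 31 32
G :  0  1  0  1  0  1  0  1  0  1  0  1  0  1  0  1  0  1  0  1  0  1  0  1  0  1  0  1  0  1  0  1  0

0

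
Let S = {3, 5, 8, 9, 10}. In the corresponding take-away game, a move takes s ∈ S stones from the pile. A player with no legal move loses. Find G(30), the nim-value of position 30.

1

G(0) = 0
G(1) = mex{} = 0
G(2) = mex{} = 0
G(3) = mex{0} = 1
G(4) = mex{0} = 1
G(5) = mex{0,0} = 1
G(6) = mex{1,0} = 2
G(7) = mex{1,0} = 2
G(8) = mex{1,1,0} = 2
G(9) = mex{2,1,0,0} = 3
G(10) = mex{2,1,0,0,0} = 3
G(11) = mex{2,2,1,0,0} = 3
G(12) = mex{3,2,1,1,0} = 4
G(13) = mex{3,2,1,1,1} = 0
G(14) = mex{3,3,2,1,1} = 0
G(15) = mex{4,3,2,2,1} = 0
G(16) = mex{0,3,2,2,2} = 1
G(17) = mex{0,4,3,2,2} = 1
G(18) = mex{0,0,3,3,2} = 1
G(19) = mex{1,0,3,3,3} = 2
G(20) = mex{1,0,4,3,3} = 2
G(21) = mex{1,1,0,4,3} = 2
G(22) = mex{2,1,0,0,4} = 3
G(23) = mex{2,1,0,0,0} = 3
G(24) = mex{2,2,1,0,0} = 3
G(25) = mex{3,2,1,1,0} = 4
G(26) = mex{3,2,1,1,1} = 0
G(27) = mex{3,3,2,1,1} = 0
G(28) = mex{4,3,2,2,1} = 0
G(29) = mex{0,3,2,2,2} = 1
G(30) = mex{0,4,3,2,2} = 1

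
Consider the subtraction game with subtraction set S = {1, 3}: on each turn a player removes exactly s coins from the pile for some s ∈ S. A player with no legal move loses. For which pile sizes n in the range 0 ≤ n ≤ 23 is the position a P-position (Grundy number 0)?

0, 2, 4, 6, 8, 10, 12, 14, 16, 18, 20, 22

G(0) = 0
G(1) = mex{0} = 1
G(2) = mex{1} = 0
G(3) = mex{0,0} = 1
G(4) = mex{1,1} = 0
G(5) = mex{0,0} = 1
G(6) = mex{1,1} = 0
G(7) = mex{0,0} = 1
G(8) = mex{1,1} = 0
G(9) = mex{0,0} = 1
G(10) = mex{1,1} = 0
G(11) = mex{0,0} = 1
G(12) = mex{1,1} = 0
G(13) = mex{0,0} = 1
G(14) = mex{1,1} = 0
G(15) = mex{0,0} = 1
G(16) = mex{1,1} = 0
G(17) = mex{0,0} = 1
G(18) = mex{1,1} = 0
G(19) = mex{0,0} = 1
G(20) = mex{1,1} = 0
G(21) = mex{0,0} = 1
G(22) = mex{1,1} = 0
G(23) = mex{0,0} = 1
P-positions are exactly the n with G(n) = 0.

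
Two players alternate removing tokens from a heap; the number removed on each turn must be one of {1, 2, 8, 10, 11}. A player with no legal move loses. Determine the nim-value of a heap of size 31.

1

G(0) = 0
G(1) = mex{0} = 1
G(2) = mex{1,0} = 2
G(3) = mex{2,1} = 0
G(4) = mex{0,2} = 1
G(5) = mex{1,0} = 2
G(6) = mex{2,1} = 0
G(7) = mex{0,2} = 1
G(8) = mex{1,0,0} = 2
G(9) = mex{2,1,1} = 0
G(10) = mex{0,2,2,0} = 1
G(11) = mex{1,0,0,1,0} = 2
G(12) = mex{2,1,1,2,1} = 0
G(13) = mex{0,2,2,0,2} = 1
G(14) = mex{1,0,0,1,0} = 2
G(15) = mex{2,1,1,2,1} = 0
G(16) = mex{0,2,2,0,2} = 1
G(17) = mex{1,0,0,1,0} = 2
G(18) = mex{2,1,1,2,1} = 0
G(19) = mex{0,2,2,0,2} = 1
G(20) = mex{1,0,0,1,0} = 2
G(21) = mex{2,1,1,2,1} = 0
G(22) = mex{0,2,2,0,2} = 1
G(23) = mex{1,0,0,1,0} = 2
G(24) = mex{2,1,1,2,1} = 0
G(25) = mex{0,2,2,0,2} = 1
G(26) = mex{1,0,0,1,0} = 2
G(27) = mex{2,1,1,2,1} = 0
G(28) = mex{0,2,2,0,2} = 1
G(29) = mex{1,0,0,1,0} = 2
G(30) = mex{2,1,1,2,1} = 0
G(31) = mex{0,2,2,0,2} = 1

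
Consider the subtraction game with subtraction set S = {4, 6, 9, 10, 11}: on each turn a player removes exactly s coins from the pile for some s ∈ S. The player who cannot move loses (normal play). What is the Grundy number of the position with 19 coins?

1

n :  0  1  2  3  4  5  6  7  8  9 10 11 12 13 14 15 16 17 18 19
G :  0  0  0  0  1  1  1  1  2  2  2  2  3  3  3  0  0  0  0  1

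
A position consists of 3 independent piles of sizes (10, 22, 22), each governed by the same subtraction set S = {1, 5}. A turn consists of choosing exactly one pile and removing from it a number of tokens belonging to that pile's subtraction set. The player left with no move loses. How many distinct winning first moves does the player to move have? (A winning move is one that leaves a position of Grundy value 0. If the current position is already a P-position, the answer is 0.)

0

All piles use S = {1, 5}:
G(0) = 0
G(1) = mex{0} = 1
G(2) = mex{1} = 0
G(3) = mex{0} = 1
G(4) = mex{1} = 0
G(5) = mex{0,0} = 1
G(6) = mex{1,1} = 0
G(7) = mex{0,0} = 1
G(8) = mex{1,1} = 0
G(9) = mex{0,0} = 1
G(10) = mex{1,1} = 0
G(11) = mex{0,0} = 1
G(12) = mex{1,1} = 0
G(13) = mex{0,0} = 1
G(14) = mex{1,1} = 0
G(15) = mex{0,0} = 1
G(16) = mex{1,1} = 0
G(17) = mex{0,0} = 1
G(18) = mex{1,1} = 0
G(19) = mex{0,0} = 1
G(20) = mex{1,1} = 0
G(21) = mex{0,0} = 1
G(22) = mex{1,1} = 0
Pile A: G(10) = 0.
Pile B: G(22) = 0.
Pile C: G(22) = 0.
Combined Grundy value = 0 ⊕ 0 ⊕ 0 = 0.
A winning move leaves total XOR = 0, i.e. changes one component's Grundy value g to g ⊕ X where X is the current total.
Pile A: target g' = 0⊕0 = 0, but every legal move changes the Grundy value (mex property), so 0 moves.
Pile B: target g' = 0⊕0 = 0, but every legal move changes the Grundy value (mex property), so 0 moves.
Pile C: target g' = 0⊕0 = 0, but every legal move changes the Grundy value (mex property), so 0 moves.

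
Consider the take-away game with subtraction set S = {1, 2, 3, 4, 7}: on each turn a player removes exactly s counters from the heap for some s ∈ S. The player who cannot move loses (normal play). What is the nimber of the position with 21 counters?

1

n :  0  1  2  3  4  5  6  7  8  9 10 11 12 13 14 15 16 17 18 19 20 21
G :  0  1  2  3  4  0  1  2  3  4  0  1  2  3  4  0  1  2  3  4  0  1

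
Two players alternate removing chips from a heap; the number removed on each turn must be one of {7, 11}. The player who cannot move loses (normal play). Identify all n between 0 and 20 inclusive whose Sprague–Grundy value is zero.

0, 1, 2, 3, 4, 5, 6, 18, 19, 20

n :  0  1  2  3  4  5  6  7  8  9 10 11 12 13 14 15 16 17 18 19 20
G :  0  0  0  0  0  0  0  1  1  1  1  1  1  1  2  2  2  2  0  0  0
P-positions are exactly the n with G(n) = 0.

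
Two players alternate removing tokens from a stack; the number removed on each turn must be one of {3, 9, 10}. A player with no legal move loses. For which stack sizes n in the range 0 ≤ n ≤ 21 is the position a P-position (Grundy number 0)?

n :  0  1  2  3  4  5  6  7  8  9 10 11 12 13 14 15 16 17 18 19 20 21
G :  0  0  0  1  1  1  0  0  0  1  1  1  2  0  0  3  1  1  2  0  0  0
P-positions are exactly the n with G(n) = 0.

0, 1, 2, 6, 7, 8, 13, 14, 19, 20, 21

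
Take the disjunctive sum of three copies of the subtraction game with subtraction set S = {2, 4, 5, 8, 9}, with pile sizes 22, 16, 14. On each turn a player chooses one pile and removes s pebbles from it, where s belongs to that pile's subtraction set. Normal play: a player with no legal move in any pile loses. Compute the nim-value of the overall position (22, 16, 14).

All piles use S = {2, 4, 5, 8, 9}:
n :  0  1  2  3  4  5  6  7  8  9 10 11 12 13 14 15 16 17 18 19 20 21 22
G :  0  0  1  1  2  2  3  0  4  1  5  2  3  0  0  1  1  2  2  3  0  4  1
Pile A: G(22) = 1.
Pile B: G(16) = 1.
Pile C: G(14) = 0.
Combined Grundy value = 1 ⊕ 1 ⊕ 0 = 0.

0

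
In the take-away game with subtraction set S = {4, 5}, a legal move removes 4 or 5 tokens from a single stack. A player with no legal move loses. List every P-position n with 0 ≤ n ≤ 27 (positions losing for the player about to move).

0, 1, 2, 3, 9, 10, 11, 12, 18, 19, 20, 21, 27

G(0) = 0
G(1) = mex{} = 0
G(2) = mex{} = 0
G(3) = mex{} = 0
G(4) = mex{0} = 1
G(5) = mex{0,0} = 1
G(6) = mex{0,0} = 1
G(7) = mex{0,0} = 1
G(8) = mex{1,0} = 2
G(9) = mex{1,1} = 0
G(10) = mex{1,1} = 0
G(11) = mex{1,1} = 0
G(12) = mex{2,1} = 0
G(13) = mex{0,2} = 1
G(14) = mex{0,0} = 1
G(15) = mex{0,0} = 1
G(16) = mex{0,0} = 1
G(17) = mex{1,0} = 2
G(18) = mex{1,1} = 0
G(19) = mex{1,1} = 0
G(20) = mex{1,1} = 0
G(21) = mex{2,1} = 0
G(22) = mex{0,2} = 1
G(23) = mex{0,0} = 1
G(24) = mex{0,0} = 1
G(25) = mex{0,0} = 1
G(26) = mex{1,0} = 2
G(27) = mex{1,1} = 0
P-positions are exactly the n with G(n) = 0.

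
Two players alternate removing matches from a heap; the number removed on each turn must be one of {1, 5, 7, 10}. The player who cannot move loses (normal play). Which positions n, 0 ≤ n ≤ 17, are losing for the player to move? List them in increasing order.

0, 2, 4, 6, 8, 17

G(0) = 0
G(1) = mex{0} = 1
G(2) = mex{1} = 0
G(3) = mex{0} = 1
G(4) = mex{1} = 0
G(5) = mex{0,0} = 1
G(6) = mex{1,1} = 0
G(7) = mex{0,0,0} = 1
G(8) = mex{1,1,1} = 0
G(9) = mex{0,0,0} = 1
G(10) = mex{1,1,1,0} = 2
G(11) = mex{2,0,0,1} = 3
G(12) = mex{3,1,1,0} = 2
G(13) = mex{2,0,0,1} = 3
G(14) = mex{3,1,1,0} = 2
G(15) = mex{2,2,0,1} = 3
G(16) = mex{3,3,1,0} = 2
G(17) = mex{2,2,2,1} = 0
P-positions are exactly the n with G(n) = 0.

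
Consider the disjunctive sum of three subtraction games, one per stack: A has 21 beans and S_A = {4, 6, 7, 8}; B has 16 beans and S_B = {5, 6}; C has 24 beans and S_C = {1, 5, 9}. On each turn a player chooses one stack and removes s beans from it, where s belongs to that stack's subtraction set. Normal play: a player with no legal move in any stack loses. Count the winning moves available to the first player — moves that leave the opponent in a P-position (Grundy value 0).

Stack A, S = {4, 6, 7, 8}:
G(0) = 0
G(1) = mex{} = 0
G(2) = mex{} = 0
G(3) = mex{} = 0
G(4) = mex{0} = 1
G(5) = mex{0} = 1
G(6) = mex{0,0} = 1
G(7) = mex{0,0,0} = 1
G(8) = mex{1,0,0,0} = 2
G(9) = mex{1,0,0,0} = 2
G(10) = mex{1,1,0,0} = 2
G(11) = mex{1,1,1,0} = 2
G(12) = mex{2,1,1,1} = 0
G(13) = mex{2,1,1,1} = 0
G(14) = mex{2,2,1,1} = 0
G(15) = mex{2,2,2,1} = 0
G(16) = mex{0,2,2,2} = 1
G(17) = mex{0,2,2,2} = 1
G(18) = mex{0,0,2,2} = 1
G(19) = mex{0,0,0,2} = 1
G(20) = mex{1,0,0,0} = 2
G(21) = mex{1,0,0,0} = 2
G_A(21) = 2.
Stack B, S = {5, 6}:
n :  0  1  2  3  4  5  6  7  8  9 10 11 12 13 14 15 16
G :  0  0  0  0  0  1  1  1  1  1  2  0  0  0  0  0  1
G_B(16) = 1.
Stack C, S = {1, 5, 9}:
G(0) = 0
G(1) = mex{0} = 1
G(2) = mex{1} = 0
G(3) = mex{0} = 1
G(4) = mex{1} = 0
G(5) = mex{0,0} = 1
G(6) = mex{1,1} = 0
G(7) = mex{0,0} = 1
G(8) = mex{1,1} = 0
G(9) = mex{0,0,0} = 1
G(10) = mex{1,1,1} = 0
G(11) = mex{0,0,0} = 1
G(12) = mex{1,1,1} = 0
G(13) = mex{0,0,0} = 1
G(14) = mex{1,1,1} = 0
G(15) = mex{0,0,0} = 1
G(16) = mex{1,1,1} = 0
G(17) = mex{0,0,0} = 1
G(18) = mex{1,1,1} = 0
G(19) = mex{0,0,0} = 1
G(20) = mex{1,1,1} = 0
G(21) = mex{0,0,0} = 1
G(22) = mex{1,1,1} = 0
G(23) = mex{0,0,0} = 1
G(24) = mex{1,1,1} = 0
G_C(24) = 0.
Combined Grundy value = 2 ⊕ 1 ⊕ 0 = 3.
A winning move leaves total XOR = 0, i.e. changes one component's Grundy value g to g ⊕ X where X is the current total.
Stack A: need g' = 2⊕3 = 1. Options: 21−4→G=1, 21−6→G=0, 21−7→G=0, 21−8→G=0. Hits: 1.
Stack B: need g' = 1⊕3 = 2. Options: 16−5→G=0, 16−6→G=2. Hits: 1.
Stack C: need g' = 0⊕3 = 3. Options: 24−1→G=1, 24−5→G=1, 24−9→G=1. Hits: 0.

2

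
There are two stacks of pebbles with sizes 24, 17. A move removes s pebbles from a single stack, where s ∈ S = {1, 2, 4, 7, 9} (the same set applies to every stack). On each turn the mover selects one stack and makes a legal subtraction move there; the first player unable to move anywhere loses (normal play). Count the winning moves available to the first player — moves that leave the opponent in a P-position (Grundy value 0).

5

All stacks use S = {1, 2, 4, 7, 9}:
G(0) = 0
G(1) = mex{0} = 1
G(2) = mex{1,0} = 2
G(3) = mex{2,1} = 0
G(4) = mex{0,2,0} = 1
G(5) = mex{1,0,1} = 2
G(6) = mex{2,1,2} = 0
G(7) = mex{0,2,0,0} = 1
G(8) = mex{1,0,1,1} = 2
G(9) = mex{2,1,2,2,0} = 3
G(10) = mex{3,2,0,0,1} = 4
G(11) = mex{4,3,1,1,2} = 0
G(12) = mex{0,4,2,2,0} = 1
G(13) = mex{1,0,3,0,1} = 2
G(14) = mex{2,1,4,1,2} = 0
G(15) = mex{0,2,0,2,0} = 1
G(16) = mex{1,0,1,3,1} = 2
G(17) = mex{2,1,2,4,2} = 0
G(18) = mex{0,2,0,0,3} = 1
G(19) = mex{1,0,1,1,4} = 2
G(20) = mex{2,1,2,2,0} = 3
G(21) = mex{3,2,0,0,1} = 4
G(22) = mex{4,3,1,1,2} = 0
G(23) = mex{0,4,2,2,0} = 1
G(24) = mex{1,0,3,0,1} = 2
Stack A: G(24) = 2.
Stack B: G(17) = 0.
Combined Grundy value = 2 ⊕ 0 = 2.
A winning move leaves total XOR = 0, i.e. changes one component's Grundy value g to g ⊕ X where X is the current total.
Stack A: need g' = 2⊕2 = 0. Options: 24−1→G=1, 24−2→G=0, 24−4→G=3, 24−7→G=0, 24−9→G=1. Hits: 2.
Stack B: need g' = 0⊕2 = 2. Options: 17−1→G=2, 17−2→G=1, 17−4→G=2, 17−7→G=4, 17−9→G=2. Hits: 3.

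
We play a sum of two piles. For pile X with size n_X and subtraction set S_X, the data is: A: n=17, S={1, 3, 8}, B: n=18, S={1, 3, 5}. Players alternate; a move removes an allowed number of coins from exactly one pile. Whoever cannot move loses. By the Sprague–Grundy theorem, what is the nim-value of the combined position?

0

Pile A, S = {1, 3, 8}:
G(0) = 0
G(1) = mex{0} = 1
G(2) = mex{1} = 0
G(3) = mex{0,0} = 1
G(4) = mex{1,1} = 0
G(5) = mex{0,0} = 1
G(6) = mex{1,1} = 0
G(7) = mex{0,0} = 1
G(8) = mex{1,1,0} = 2
G(9) = mex{2,0,1} = 3
G(10) = mex{3,1,0} = 2
G(11) = mex{2,2,1} = 0
G(12) = mex{0,3,0} = 1
G(13) = mex{1,2,1} = 0
G(14) = mex{0,0,0} = 1
G(15) = mex{1,1,1} = 0
G(16) = mex{0,0,2} = 1
G(17) = mex{1,1,3} = 0
G_A(17) = 0.
Pile B, S = {1, 3, 5}:
n :  0  1  2  3  4  5  6  7  8  9 10 11 12 13 14 15 16 17 18
G :  0  1  0  1  0  1  0  1  0  1  0  1  0  1  0  1  0  1  0
G_B(18) = 0.
Combined Grundy value = 0 ⊕ 0 = 0.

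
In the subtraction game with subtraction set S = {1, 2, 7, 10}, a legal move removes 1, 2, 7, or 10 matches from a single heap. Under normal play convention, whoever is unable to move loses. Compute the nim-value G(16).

G(0) = 0
G(1) = mex{0} = 1
G(2) = mex{1,0} = 2
G(3) = mex{2,1} = 0
G(4) = mex{0,2} = 1
G(5) = mex{1,0} = 2
G(6) = mex{2,1} = 0
G(7) = mex{0,2,0} = 1
G(8) = mex{1,0,1} = 2
G(9) = mex{2,1,2} = 0
G(10) = mex{0,2,0,0} = 1
G(11) = mex{1,0,1,1} = 2
G(12) = mex{2,1,2,2} = 0
G(13) = mex{0,2,0,0} = 1
G(14) = mex{1,0,1,1} = 2
G(15) = mex{2,1,2,2} = 0
G(16) = mex{0,2,0,0} = 1

1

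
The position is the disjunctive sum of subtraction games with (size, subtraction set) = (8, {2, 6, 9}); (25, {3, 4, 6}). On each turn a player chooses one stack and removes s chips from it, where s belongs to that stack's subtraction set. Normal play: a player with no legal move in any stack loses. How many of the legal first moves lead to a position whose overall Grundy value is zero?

Stack A, S = {2, 6, 9}:
G(0) = 0
G(1) = mex{} = 0
G(2) = mex{0} = 1
G(3) = mex{0} = 1
G(4) = mex{1} = 0
G(5) = mex{1} = 0
G(6) = mex{0,0} = 1
G(7) = mex{0,0} = 1
G(8) = mex{1,1} = 0
G_A(8) = 0.
Stack B, S = {3, 4, 6}:
G(0) = 0
G(1) = mex{} = 0
G(2) = mex{} = 0
G(3) = mex{0} = 1
G(4) = mex{0,0} = 1
G(5) = mex{0,0} = 1
G(6) = mex{1,0,0} = 2
G(7) = mex{1,1,0} = 2
G(8) = mex{1,1,0} = 2
G(9) = mex{2,1,1} = 0
G(10) = mex{2,2,1} = 0
G(11) = mex{2,2,1} = 0
G(12) = mex{0,2,2} = 1
G(13) = mex{0,0,2} = 1
G(14) = mex{0,0,2} = 1
G(15) = mex{1,0,0} = 2
G(16) = mex{1,1,0} = 2
G(17) = mex{1,1,0} = 2
G(18) = mex{2,1,1} = 0
G(19) = mex{2,2,1} = 0
G(20) = mex{2,2,1} = 0
G(21) = mex{0,2,2} = 1
G(22) = mex{0,0,2} = 1
G(23) = mex{0,0,2} = 1
G(24) = mex{1,0,0} = 2
G(25) = mex{1,1,0} = 2
G_B(25) = 2.
Combined Grundy value = 0 ⊕ 2 = 2.
A winning move leaves total XOR = 0, i.e. changes one component's Grundy value g to g ⊕ X where X is the current total.
Stack A: need g' = 0⊕2 = 2. Options: 8−2→G=1, 8−6→G=1. Hits: 0.
Stack B: need g' = 2⊕2 = 0. Options: 25−3→G=1, 25−4→G=1, 25−6→G=0. Hits: 1.

1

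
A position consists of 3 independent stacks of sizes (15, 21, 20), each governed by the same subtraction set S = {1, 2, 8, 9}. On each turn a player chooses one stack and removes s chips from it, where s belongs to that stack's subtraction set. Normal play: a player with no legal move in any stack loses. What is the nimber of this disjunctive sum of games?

3

All stacks use S = {1, 2, 8, 9}:
n :  0  1  2  3  4  5  6  7  8  9 10 11 12 13 14 15 16 17 18 19 20 21
G :  0  1  2  0  1  2  0  1  2  3  0  1  2  0  1  2  0  1  2  3  0  1
Stack A: G(15) = 2.
Stack B: G(21) = 1.
Stack C: G(20) = 0.
Combined Grundy value = 2 ⊕ 1 ⊕ 0 = 3.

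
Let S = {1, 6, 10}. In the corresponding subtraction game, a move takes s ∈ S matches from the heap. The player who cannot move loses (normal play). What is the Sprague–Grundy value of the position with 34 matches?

0

n :  0  1  2  3  4  5  6  7  8  9 10 11 12 13 14 15 16 17 18 19 20 21 22 23 24 25 26 27 28 29 30 31 32 33 34
G :  0  1  0  1  0  1  2  0  1  0  1  0  1  2  3  2  0  1  0  1  0  1  2  0  1  0  1  0  1  2  3  2  0  1  0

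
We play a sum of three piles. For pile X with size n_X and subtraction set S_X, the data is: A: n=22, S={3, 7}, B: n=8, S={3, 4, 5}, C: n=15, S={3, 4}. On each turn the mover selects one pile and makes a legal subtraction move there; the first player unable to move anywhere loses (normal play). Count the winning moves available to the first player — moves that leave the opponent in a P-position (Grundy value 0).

Pile A, S = {3, 7}:
G(0) = 0
G(1) = mex{} = 0
G(2) = mex{} = 0
G(3) = mex{0} = 1
G(4) = mex{0} = 1
G(5) = mex{0} = 1
G(6) = mex{1} = 0
G(7) = mex{1,0} = 2
G(8) = mex{1,0} = 2
G(9) = mex{0,0} = 1
G(10) = mex{2,1} = 0
G(11) = mex{2,1} = 0
G(12) = mex{1,1} = 0
G(13) = mex{0,0} = 1
G(14) = mex{0,2} = 1
G(15) = mex{0,2} = 1
G(16) = mex{1,1} = 0
G(17) = mex{1,0} = 2
G(18) = mex{1,0} = 2
G(19) = mex{0,0} = 1
G(20) = mex{2,1} = 0
G(21) = mex{2,1} = 0
G(22) = mex{1,1} = 0
G_A(22) = 0.
Pile B, S = {3, 4, 5}:
G(0) = 0
G(1) = mex{} = 0
G(2) = mex{} = 0
G(3) = mex{0} = 1
G(4) = mex{0,0} = 1
G(5) = mex{0,0,0} = 1
G(6) = mex{1,0,0} = 2
G(7) = mex{1,1,0} = 2
G(8) = mex{1,1,1} = 0
G_B(8) = 0.
Pile C, S = {3, 4}:
n :  0  1  2  3  4  5  6  7  8  9 10 11 12 13 14 15
G :  0  0  0  1  1  1  2  0  0  0  1  1  1  2  0  0
G_C(15) = 0.
Combined Grundy value = 0 ⊕ 0 ⊕ 0 = 0.
A winning move leaves total XOR = 0, i.e. changes one component's Grundy value g to g ⊕ X where X is the current total.
Pile A: target g' = 0⊕0 = 0, but every legal move changes the Grundy value (mex property), so 0 moves.
Pile B: target g' = 0⊕0 = 0, but every legal move changes the Grundy value (mex property), so 0 moves.
Pile C: target g' = 0⊕0 = 0, but every legal move changes the Grundy value (mex property), so 0 moves.

0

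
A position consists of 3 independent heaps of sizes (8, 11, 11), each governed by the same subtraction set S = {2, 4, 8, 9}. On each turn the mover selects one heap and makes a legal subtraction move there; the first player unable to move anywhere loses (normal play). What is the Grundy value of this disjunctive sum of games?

1

All heaps use S = {2, 4, 8, 9}:
n :  0  1  2  3  4  5  6  7  8  9 10 11
G :  0  0  1  1  2  2  0  0  1  1  2  2
Heap A: G(8) = 1.
Heap B: G(11) = 2.
Heap C: G(11) = 2.
Combined Grundy value = 1 ⊕ 2 ⊕ 2 = 1.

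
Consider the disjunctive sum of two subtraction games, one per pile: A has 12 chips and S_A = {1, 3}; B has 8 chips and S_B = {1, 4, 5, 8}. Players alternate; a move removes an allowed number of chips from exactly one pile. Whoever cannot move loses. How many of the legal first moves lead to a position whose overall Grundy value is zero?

1

Pile A, S = {1, 3}:
G(0) = 0
G(1) = mex{0} = 1
G(2) = mex{1} = 0
G(3) = mex{0,0} = 1
G(4) = mex{1,1} = 0
G(5) = mex{0,0} = 1
G(6) = mex{1,1} = 0
G(7) = mex{0,0} = 1
G(8) = mex{1,1} = 0
G(9) = mex{0,0} = 1
G(10) = mex{1,1} = 0
G(11) = mex{0,0} = 1
G(12) = mex{1,1} = 0
G_A(12) = 0.
Pile B, S = {1, 4, 5, 8}:
n : 0 1 2 3 4 5 6 7 8
G : 0 1 0 1 2 3 2 3 4
G_B(8) = 4.
Combined Grundy value = 0 ⊕ 4 = 4.
A winning move leaves total XOR = 0, i.e. changes one component's Grundy value g to g ⊕ X where X is the current total.
Pile A: need g' = 0⊕4 = 4. Options: 12−1→G=1, 12−3→G=1. Hits: 0.
Pile B: need g' = 4⊕4 = 0. Options: 8−1→G=3, 8−4→G=2, 8−5→G=1, 8−8→G=0. Hits: 1.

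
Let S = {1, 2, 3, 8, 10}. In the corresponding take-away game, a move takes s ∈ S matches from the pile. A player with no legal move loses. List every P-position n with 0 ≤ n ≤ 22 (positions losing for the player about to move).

0, 4, 9, 13, 18, 22

n :  0  1  2  3  4  5  6  7  8  9 10 11 12 13 14 15 16 17 18 19 20 21 22
G :  0  1  2  3  0  1  2  3  4  0  1  2  3  0  1  2  3  4  0  1  2  3  0
P-positions are exactly the n with G(n) = 0.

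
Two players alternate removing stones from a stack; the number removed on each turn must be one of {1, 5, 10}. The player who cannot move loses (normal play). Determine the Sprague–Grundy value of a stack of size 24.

1

n :  0  1  2  3  4  5  6  7  8  9 10 11 12 13 14 15 16 17 18 19 20 21 22 23 24
G :  0  1  0  1  0  1  0  1  0  1  2  3  2  3  2  0  1  0  1  0  1  0  1  0  1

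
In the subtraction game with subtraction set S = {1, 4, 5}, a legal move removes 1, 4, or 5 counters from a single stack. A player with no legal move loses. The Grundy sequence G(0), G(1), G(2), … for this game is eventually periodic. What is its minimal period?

8

G(0) = 0
G(1) = mex{0} = 1
G(2) = mex{1} = 0
G(3) = mex{0} = 1
G(4) = mex{1,0} = 2
G(5) = mex{2,1,0} = 3
G(6) = mex{3,0,1} = 2
G(7) = mex{2,1,0} = 3
G(8) = mex{3,2,1} = 0
G(9) = mex{0,3,2} = 1
G(10) = mex{1,2,3} = 0
G(11) = mex{0,3,2} = 1
G(12) = mex{1,0,3} = 2
G(13) = mex{2,1,0} = 3
G(14) = mex{3,0,1} = 2
G(15) = mex{2,1,0} = 3
G(16) = mex{3,2,1} = 0
G(17) = mex{0,3,2} = 1
G(n+8) = G(n) holds for n = 0,…,4 (a full window of length max(S) = 5), so the sequence is purely periodic with period 8.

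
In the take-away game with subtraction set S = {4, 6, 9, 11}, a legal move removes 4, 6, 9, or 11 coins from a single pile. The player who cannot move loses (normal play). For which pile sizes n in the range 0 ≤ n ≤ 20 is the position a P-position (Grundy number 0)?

n :  0  1  2  3  4  5  6  7  8  9 10 11 12 13 14 15 16 17 18 19 20
G :  0  0  0  0  1  1  1  1  2  2  2  2  3  3  3  0  0  0  0  1  1
P-positions are exactly the n with G(n) = 0.

0, 1, 2, 3, 15, 16, 17, 18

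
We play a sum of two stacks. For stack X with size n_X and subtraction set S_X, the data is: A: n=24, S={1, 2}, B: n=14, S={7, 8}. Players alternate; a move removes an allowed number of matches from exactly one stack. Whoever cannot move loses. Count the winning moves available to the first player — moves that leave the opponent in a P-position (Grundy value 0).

2

Stack A, S = {1, 2}:
G(0) = 0
G(1) = mex{0} = 1
G(2) = mex{1,0} = 2
G(3) = mex{2,1} = 0
G(4) = mex{0,2} = 1
G(5) = mex{1,0} = 2
G(6) = mex{2,1} = 0
G(7) = mex{0,2} = 1
G(8) = mex{1,0} = 2
G(9) = mex{2,1} = 0
G(10) = mex{0,2} = 1
G(11) = mex{1,0} = 2
G(12) = mex{2,1} = 0
G(13) = mex{0,2} = 1
G(14) = mex{1,0} = 2
G(15) = mex{2,1} = 0
G(16) = mex{0,2} = 1
G(17) = mex{1,0} = 2
G(18) = mex{2,1} = 0
G(19) = mex{0,2} = 1
G(20) = mex{1,0} = 2
G(21) = mex{2,1} = 0
G(22) = mex{0,2} = 1
G(23) = mex{1,0} = 2
G(24) = mex{2,1} = 0
G_A(24) = 0.
Stack B, S = {7, 8}:
G(0) = 0
G(1) = mex{} = 0
G(2) = mex{} = 0
G(3) = mex{} = 0
G(4) = mex{} = 0
G(5) = mex{} = 0
G(6) = mex{} = 0
G(7) = mex{0} = 1
G(8) = mex{0,0} = 1
G(9) = mex{0,0} = 1
G(10) = mex{0,0} = 1
G(11) = mex{0,0} = 1
G(12) = mex{0,0} = 1
G(13) = mex{0,0} = 1
G(14) = mex{1,0} = 2
G_B(14) = 2.
Combined Grundy value = 0 ⊕ 2 = 2.
A winning move leaves total XOR = 0, i.e. changes one component's Grundy value g to g ⊕ X where X is the current total.
Stack A: need g' = 0⊕2 = 2. Options: 24−1→G=2, 24−2→G=1. Hits: 1.
Stack B: need g' = 2⊕2 = 0. Options: 14−7→G=1, 14−8→G=0. Hits: 1.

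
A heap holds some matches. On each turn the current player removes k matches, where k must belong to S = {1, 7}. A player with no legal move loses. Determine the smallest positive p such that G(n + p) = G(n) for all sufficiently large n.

n :  0  1  2  3  4  5  6  7  8  9 10 11 12 13 14
G :  0  1  0  1  0  1  0  1  0  1  0  1  0  1  0
G(n+2) = G(n) holds for n = 0,…,6 (a full window of length max(S) = 7), so the sequence is purely periodic with period 2.

2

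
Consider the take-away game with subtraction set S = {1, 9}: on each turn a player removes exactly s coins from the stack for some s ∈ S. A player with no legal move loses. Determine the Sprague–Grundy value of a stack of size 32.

0

G(0) = 0
G(1) = mex{0} = 1
G(2) = mex{1} = 0
G(3) = mex{0} = 1
G(4) = mex{1} = 0
G(5) = mex{0} = 1
G(6) = mex{1} = 0
G(7) = mex{0} = 1
G(8) = mex{1} = 0
G(9) = mex{0,0} = 1
G(10) = mex{1,1} = 0
G(11) = mex{0,0} = 1
G(12) = mex{1,1} = 0
G(13) = mex{0,0} = 1
G(14) = mex{1,1} = 0
G(15) = mex{0,0} = 1
G(16) = mex{1,1} = 0
G(17) = mex{0,0} = 1
G(18) = mex{1,1} = 0
G(19) = mex{0,0} = 1
G(20) = mex{1,1} = 0
G(21) = mex{0,0} = 1
G(22) = mex{1,1} = 0
G(23) = mex{0,0} = 1
G(24) = mex{1,1} = 0
G(25) = mex{0,0} = 1
G(26) = mex{1,1} = 0
G(27) = mex{0,0} = 1
G(28) = mex{1,1} = 0
G(29) = mex{0,0} = 1
G(30) = mex{1,1} = 0
G(31) = mex{0,0} = 1
G(32) = mex{1,1} = 0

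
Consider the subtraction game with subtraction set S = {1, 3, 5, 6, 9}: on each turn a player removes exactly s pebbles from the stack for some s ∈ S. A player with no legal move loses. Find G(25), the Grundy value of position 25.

1

G(0) = 0
G(1) = mex{0} = 1
G(2) = mex{1} = 0
G(3) = mex{0,0} = 1
G(4) = mex{1,1} = 0
G(5) = mex{0,0,0} = 1
G(6) = mex{1,1,1,0} = 2
G(7) = mex{2,0,0,1} = 3
G(8) = mex{3,1,1,0} = 2
G(9) = mex{2,2,0,1,0} = 3
G(10) = mex{3,3,1,0,1} = 2
G(11) = mex{2,2,2,1,0} = 3
G(12) = mex{3,3,3,2,1} = 0
G(13) = mex{0,2,2,3,0} = 1
G(14) = mex{1,3,3,2,1} = 0
G(15) = mex{0,0,2,3,2} = 1
G(16) = mex{1,1,3,2,3} = 0
G(17) = mex{0,0,0,3,2} = 1
G(18) = mex{1,1,1,0,3} = 2
G(19) = mex{2,0,0,1,2} = 3
G(20) = mex{3,1,1,0,3} = 2
G(21) = mex{2,2,0,1,0} = 3
G(22) = mex{3,3,1,0,1} = 2
G(23) = mex{2,2,2,1,0} = 3
G(24) = mex{3,3,3,2,1} = 0
G(25) = mex{0,2,2,3,0} = 1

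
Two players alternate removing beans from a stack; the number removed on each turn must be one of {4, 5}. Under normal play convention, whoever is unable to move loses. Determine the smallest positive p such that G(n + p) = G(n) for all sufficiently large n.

9

G(0) = 0
G(1) = mex{} = 0
G(2) = mex{} = 0
G(3) = mex{} = 0
G(4) = mex{0} = 1
G(5) = mex{0,0} = 1
G(6) = mex{0,0} = 1
G(7) = mex{0,0} = 1
G(8) = mex{1,0} = 2
G(9) = mex{1,1} = 0
G(10) = mex{1,1} = 0
G(11) = mex{1,1} = 0
G(12) = mex{2,1} = 0
G(13) = mex{0,2} = 1
G(14) = mex{0,0} = 1
G(15) = mex{0,0} = 1
G(16) = mex{0,0} = 1
G(17) = mex{1,0} = 2
G(18) = mex{1,1} = 0
G(19) = mex{1,1} = 0
G(n+9) = G(n) holds for n = 0,…,4 (a full window of length max(S) = 5), so the sequence is purely periodic with period 9.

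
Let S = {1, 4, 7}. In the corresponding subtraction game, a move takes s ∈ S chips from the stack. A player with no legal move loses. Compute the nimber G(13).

0

G(0) = 0
G(1) = mex{0} = 1
G(2) = mex{1} = 0
G(3) = mex{0} = 1
G(4) = mex{1,0} = 2
G(5) = mex{2,1} = 0
G(6) = mex{0,0} = 1
G(7) = mex{1,1,0} = 2
G(8) = mex{2,2,1} = 0
G(9) = mex{0,0,0} = 1
G(10) = mex{1,1,1} = 0
G(11) = mex{0,2,2} = 1
G(12) = mex{1,0,0} = 2
G(13) = mex{2,1,1} = 0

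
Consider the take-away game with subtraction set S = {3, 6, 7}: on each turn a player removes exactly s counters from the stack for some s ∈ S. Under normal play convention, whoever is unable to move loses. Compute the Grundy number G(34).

n :  0  1  2  3  4  5  6  7  8  9 10 11 12 13 14 15 16 17 18 19 20 21 22 23 24 25 26 27 28 29 30 31 32 33 34
G :  0  0  0  1  1  1  2  2  2  3  0  0  0  1  1  1  2  2  2  3  0  0  0  1  1  1  2  2  2  3  0  0  0  1  1

1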